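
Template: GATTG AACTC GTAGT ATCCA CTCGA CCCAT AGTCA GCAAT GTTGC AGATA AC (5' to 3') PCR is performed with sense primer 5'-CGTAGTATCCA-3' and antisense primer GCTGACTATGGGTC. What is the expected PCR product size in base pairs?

28 bp

The forward primer matches the template at positions 10–20.
Reverse complement of the reverse primer: GACCCATAGTCAGC. This occurs on the top strand at positions 24–37.
Amplicon spans positions 10–37: 28 bp.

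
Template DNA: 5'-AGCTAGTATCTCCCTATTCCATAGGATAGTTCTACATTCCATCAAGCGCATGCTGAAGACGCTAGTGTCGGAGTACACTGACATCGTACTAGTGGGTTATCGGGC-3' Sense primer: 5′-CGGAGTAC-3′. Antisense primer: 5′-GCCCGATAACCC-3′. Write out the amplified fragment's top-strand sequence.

The forward primer matches the template at positions 69–76.
Reverse complement of the reverse primer: GGGTTATCGGGC. This occurs on the top strand at positions 94–105.
The product is the template from position 69 through 105 (37 bp).

5'-CGGAGTACACTGACATCGTACTAGTGGGTTATCGGGC-3'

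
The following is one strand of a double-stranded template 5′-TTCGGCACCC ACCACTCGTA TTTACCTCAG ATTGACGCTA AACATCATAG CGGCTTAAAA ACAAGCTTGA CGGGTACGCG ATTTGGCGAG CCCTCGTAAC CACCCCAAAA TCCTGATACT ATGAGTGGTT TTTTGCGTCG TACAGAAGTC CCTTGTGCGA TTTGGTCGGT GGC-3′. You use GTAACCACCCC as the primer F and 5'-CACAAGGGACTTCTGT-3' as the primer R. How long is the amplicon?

The forward primer matches the template at positions 96–106.
Reverse complement of the reverse primer: ACAGAAGTCCCTTGTG. This occurs on the top strand at positions 142–157.
Amplicon spans positions 96–157: 62 bp.

62 bp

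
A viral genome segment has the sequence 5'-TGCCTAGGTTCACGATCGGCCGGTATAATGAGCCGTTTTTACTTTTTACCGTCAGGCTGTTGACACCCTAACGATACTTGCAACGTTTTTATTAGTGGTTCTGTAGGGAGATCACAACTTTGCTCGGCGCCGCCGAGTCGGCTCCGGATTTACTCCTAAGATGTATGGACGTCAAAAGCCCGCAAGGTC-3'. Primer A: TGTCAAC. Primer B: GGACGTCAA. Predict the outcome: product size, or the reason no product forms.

No product — the primers' 3' ends point away from each other.

Primer A (TGTCAAC) has reverse complement GTTGACA, which matches the top strand at positions 59–65; primer A anneals to the top strand there with its 3' end pointing upstream toward position 59.
Primer B (GGACGTCAA) matches the top strand directly at positions 167–175; it anneals to the bottom strand with its 3' end pointing downstream toward position 175.
The 3' ends diverge (primer A extends toward position 1, primer B toward position 189), so the primers never converge on a shared product.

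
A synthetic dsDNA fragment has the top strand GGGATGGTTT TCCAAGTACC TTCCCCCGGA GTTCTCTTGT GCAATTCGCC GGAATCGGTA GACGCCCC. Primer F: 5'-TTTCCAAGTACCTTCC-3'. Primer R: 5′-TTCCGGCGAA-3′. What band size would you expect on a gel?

46 bp

Scanning the template, TTTCCAAGTACCTTCC occurs at positions 9–24; this primer anneals to the bottom strand there with its 3' end pointing downstream.
Reverse complement of the reverse primer: TTCGCCGGAA. This occurs on the top strand at positions 45–54.
The product runs from position 9 to position 54, so its length is 54 − 9 + 1 = 46 bp.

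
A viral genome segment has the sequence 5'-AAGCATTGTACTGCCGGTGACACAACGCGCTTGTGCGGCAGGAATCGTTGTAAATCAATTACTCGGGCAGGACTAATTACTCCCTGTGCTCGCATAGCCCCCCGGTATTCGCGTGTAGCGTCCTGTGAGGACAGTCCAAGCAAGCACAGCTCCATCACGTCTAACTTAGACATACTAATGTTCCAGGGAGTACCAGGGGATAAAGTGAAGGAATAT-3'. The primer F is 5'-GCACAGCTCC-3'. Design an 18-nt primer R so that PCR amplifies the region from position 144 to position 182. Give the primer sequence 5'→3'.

The product's 3' end on the top strand is position 182.
The reverse primer anneals to the top strand over positions 165–182, i.e. to CTTAGACATACTAATGTT.
Its sequence written 5'→3' is the reverse complement: AACATTAGTATGTCTAAG.

5'-AACATTAGTATGTCTAAG-3'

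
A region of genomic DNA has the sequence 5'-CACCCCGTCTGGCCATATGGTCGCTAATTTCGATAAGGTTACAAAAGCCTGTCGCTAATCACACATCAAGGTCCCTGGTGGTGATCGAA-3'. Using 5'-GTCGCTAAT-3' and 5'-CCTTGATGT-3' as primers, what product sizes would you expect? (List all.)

52 bp, 21 bp

The forward primer GTCGCTAAT matches the top strand at positions 20–28, 51–59.
The reverse primer's reverse complement is ACATCAAGG, matching at positions 63–71.
Each forward site pairs with the reverse site to give a product ending at position 71: sizes 52, 21 bp.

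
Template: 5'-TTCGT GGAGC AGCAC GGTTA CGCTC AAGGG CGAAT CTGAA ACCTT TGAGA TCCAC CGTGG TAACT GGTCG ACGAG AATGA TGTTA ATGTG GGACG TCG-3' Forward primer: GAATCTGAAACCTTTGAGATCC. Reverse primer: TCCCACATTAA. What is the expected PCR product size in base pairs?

62 bp

Forward primer GAATCTGAAACCTTTGAGATCC is found on the top strand at positions 32–53.
Taking the reverse complement of TCCCACATTAA gives TTAATGTGGGA, found at positions 83–93 on the template; the primer anneals here to the top strand with its 3' end pointing upstream.
The product runs from position 32 to position 93, so its length is 93 − 32 + 1 = 62 bp.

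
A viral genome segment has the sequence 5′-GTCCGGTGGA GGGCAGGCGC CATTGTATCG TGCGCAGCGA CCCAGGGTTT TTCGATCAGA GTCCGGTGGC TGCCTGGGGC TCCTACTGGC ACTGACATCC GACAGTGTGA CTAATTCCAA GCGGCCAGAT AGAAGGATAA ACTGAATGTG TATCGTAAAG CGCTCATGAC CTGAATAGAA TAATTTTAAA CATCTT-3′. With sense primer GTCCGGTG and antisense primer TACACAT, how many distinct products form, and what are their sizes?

Two products: 152 bp, 92 bp

The forward primer GTCCGGTG matches the top strand at positions 1–8, 61–68.
The reverse primer's reverse complement is ATGTGTA, matching at positions 146–152.
Each forward site pairs with the reverse site to give a product ending at position 152: sizes 152, 92 bp.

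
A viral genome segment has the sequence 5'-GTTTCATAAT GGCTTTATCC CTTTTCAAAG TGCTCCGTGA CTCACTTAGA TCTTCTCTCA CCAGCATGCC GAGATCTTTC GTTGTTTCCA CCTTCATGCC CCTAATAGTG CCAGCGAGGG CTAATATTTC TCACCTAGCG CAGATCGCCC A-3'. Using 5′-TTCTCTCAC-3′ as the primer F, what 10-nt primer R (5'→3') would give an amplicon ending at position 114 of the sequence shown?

The forward primer binds at positions 53–61; the product's 3' end on the top strand is position 114.
The reverse primer anneals to the top strand over positions 105–114, i.e. to ATAGTGCCAG.
Its sequence written 5'→3' is the reverse complement: CTGGCACTAT.

5'-CTGGCACTAT-3'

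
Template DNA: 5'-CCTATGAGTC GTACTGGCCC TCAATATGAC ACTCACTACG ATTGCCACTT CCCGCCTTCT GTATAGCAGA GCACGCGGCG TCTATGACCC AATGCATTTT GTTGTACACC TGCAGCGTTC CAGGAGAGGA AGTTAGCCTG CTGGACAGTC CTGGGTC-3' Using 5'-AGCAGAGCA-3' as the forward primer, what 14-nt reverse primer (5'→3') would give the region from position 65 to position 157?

5'-GACCCAGGACTGTC-3'

The product's 3' end on the top strand is position 157.
The reverse primer anneals to the top strand over positions 144–157, i.e. to GACAGTCCTGGGTC.
Its sequence written 5'→3' is the reverse complement: GACCCAGGACTGTC.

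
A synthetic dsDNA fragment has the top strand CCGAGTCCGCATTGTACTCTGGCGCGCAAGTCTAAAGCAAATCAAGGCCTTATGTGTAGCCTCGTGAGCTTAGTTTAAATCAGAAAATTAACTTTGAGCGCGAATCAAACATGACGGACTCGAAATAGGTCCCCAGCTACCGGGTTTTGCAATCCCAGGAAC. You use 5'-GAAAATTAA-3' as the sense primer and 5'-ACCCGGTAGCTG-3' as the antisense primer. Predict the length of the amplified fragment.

The forward primer matches the template at positions 83–91.
Reverse complement of the reverse primer: CAGCTACCGGGT. This occurs on the top strand at positions 134–145.
Product length = (reverse-primer end) − (forward-primer start) + 1 = 145 − 83 + 1 = 63 bp.

63 bp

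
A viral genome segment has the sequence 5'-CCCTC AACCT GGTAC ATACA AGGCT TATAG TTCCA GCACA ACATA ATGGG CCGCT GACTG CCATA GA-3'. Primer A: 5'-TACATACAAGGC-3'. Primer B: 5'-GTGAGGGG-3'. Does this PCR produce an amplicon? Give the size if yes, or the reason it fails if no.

No product — primer B has no binding site in the template.

Primer B (GTGAGGGG) does not match the top strand, and its reverse complement CCCCTCAC does not match either.
With no annealing site for primer B, no amplification occurs.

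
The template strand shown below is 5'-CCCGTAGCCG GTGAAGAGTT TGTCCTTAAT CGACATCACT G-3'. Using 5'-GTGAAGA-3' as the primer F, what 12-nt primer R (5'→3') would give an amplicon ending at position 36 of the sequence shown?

5'-ATGTCGATTAAG-3'

The forward primer binds at positions 11–17; the product's 3' end on the top strand is position 36.
The reverse primer anneals to the top strand over positions 25–36, i.e. to CTTAATCGACAT.
Its sequence written 5'→3' is the reverse complement: ATGTCGATTAAG.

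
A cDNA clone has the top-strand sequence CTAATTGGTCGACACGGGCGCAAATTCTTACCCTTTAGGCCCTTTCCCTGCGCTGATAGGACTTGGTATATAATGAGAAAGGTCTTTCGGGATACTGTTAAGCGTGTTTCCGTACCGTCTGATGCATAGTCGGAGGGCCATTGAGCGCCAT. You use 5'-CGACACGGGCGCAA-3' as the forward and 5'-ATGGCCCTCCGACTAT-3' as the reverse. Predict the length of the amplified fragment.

Forward primer CGACACGGGCGCAA is found on the top strand at positions 10–23.
The reverse primer's reverse complement is ATAGTCGGAGGGCCAT, which matches the template at positions 126–141.
The product runs from position 10 to position 141, so its length is 141 − 10 + 1 = 132 bp.

132 bp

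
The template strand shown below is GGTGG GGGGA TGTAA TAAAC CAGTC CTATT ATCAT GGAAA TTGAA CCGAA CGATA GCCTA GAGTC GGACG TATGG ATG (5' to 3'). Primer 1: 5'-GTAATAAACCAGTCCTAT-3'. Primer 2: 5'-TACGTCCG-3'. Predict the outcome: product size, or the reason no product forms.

Primer 1 (GTAATAAACCAGTCCTAT) matches the top strand at positions 12–29; it acts as a forward primer.
Primer 2's reverse complement is CGGACGTA, matching the top strand at positions 65–72; it acts as a reverse primer.
The 3' ends face each other across positions 12–72, giving a 61 bp product.

Yes — a 61 bp product.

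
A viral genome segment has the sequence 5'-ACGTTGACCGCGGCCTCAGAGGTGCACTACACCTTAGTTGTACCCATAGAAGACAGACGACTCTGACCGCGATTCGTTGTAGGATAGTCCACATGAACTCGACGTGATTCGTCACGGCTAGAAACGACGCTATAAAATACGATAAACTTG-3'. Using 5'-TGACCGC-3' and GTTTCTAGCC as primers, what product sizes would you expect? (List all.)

121 bp, 62 bp

The forward primer TGACCGC matches the top strand at positions 5–11, 64–70.
The reverse primer's reverse complement is GGCTAGAAAC, matching at positions 116–125.
Each forward site pairs with the reverse site to give a product ending at position 125: sizes 121, 62 bp.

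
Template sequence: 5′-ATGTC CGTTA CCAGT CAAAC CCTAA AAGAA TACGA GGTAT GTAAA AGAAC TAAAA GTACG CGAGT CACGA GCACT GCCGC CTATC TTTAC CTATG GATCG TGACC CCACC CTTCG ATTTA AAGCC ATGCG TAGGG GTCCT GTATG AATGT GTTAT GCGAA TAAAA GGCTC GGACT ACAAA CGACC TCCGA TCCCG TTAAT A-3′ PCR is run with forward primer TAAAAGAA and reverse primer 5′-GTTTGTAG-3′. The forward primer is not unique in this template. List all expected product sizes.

The forward primer TAAAAGAA matches the top strand at positions 23–30, 42–49.
The reverse primer's reverse complement is CTACAAAC, matching at positions 174–181.
Each forward site pairs with the reverse site to give a product ending at position 181: sizes 159, 140 bp.

159 bp, 140 bp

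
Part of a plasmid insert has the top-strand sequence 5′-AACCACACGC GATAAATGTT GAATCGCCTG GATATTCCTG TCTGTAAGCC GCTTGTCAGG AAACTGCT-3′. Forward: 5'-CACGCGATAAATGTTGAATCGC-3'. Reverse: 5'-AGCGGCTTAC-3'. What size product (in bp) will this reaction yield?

48 bp

Forward primer CACGCGATAAATGTTGAATCGC is found on the top strand at positions 6–27.
Taking the reverse complement of AGCGGCTTAC gives GTAAGCCGCT, found at positions 44–53 on the template; the primer anneals here to the top strand with its 3' end pointing upstream.
Product length = (reverse-primer end) − (forward-primer start) + 1 = 53 − 6 + 1 = 48 bp.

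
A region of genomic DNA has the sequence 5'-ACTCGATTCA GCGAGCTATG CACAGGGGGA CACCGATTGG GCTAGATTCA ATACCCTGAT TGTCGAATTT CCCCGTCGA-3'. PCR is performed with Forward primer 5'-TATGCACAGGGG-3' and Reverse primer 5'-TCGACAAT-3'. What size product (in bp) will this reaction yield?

The forward primer matches the template at positions 17–28.
Reverse complement of the reverse primer: ATTGTCGA. This occurs on the top strand at positions 59–66.
Amplicon spans positions 17–66: 50 bp.

50 bp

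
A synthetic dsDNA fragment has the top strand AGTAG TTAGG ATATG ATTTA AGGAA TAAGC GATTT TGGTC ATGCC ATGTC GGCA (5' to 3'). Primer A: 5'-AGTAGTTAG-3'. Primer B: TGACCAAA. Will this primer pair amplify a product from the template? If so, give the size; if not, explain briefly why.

Yes — a 41 bp product.

Primer A (AGTAGTTAG) matches the top strand at positions 1–9; it acts as a forward primer.
Primer B's reverse complement is TTTGGTCA, matching the top strand at positions 34–41; it acts as a reverse primer.
The 3' ends face each other across positions 1–41, giving a 41 bp product.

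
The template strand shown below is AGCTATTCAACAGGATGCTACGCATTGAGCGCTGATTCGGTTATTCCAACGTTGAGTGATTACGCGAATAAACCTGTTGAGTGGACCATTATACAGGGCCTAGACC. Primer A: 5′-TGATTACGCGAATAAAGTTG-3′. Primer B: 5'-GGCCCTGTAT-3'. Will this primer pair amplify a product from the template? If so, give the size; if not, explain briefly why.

Primer A (TGATTACGCGAATAAAGTTG) does not match the top strand, and its reverse complement CAACTTTATTCGCGTAATCA does not match either.
With no annealing site for primer A, no amplification occurs.

No product — primer A has no binding site in the template.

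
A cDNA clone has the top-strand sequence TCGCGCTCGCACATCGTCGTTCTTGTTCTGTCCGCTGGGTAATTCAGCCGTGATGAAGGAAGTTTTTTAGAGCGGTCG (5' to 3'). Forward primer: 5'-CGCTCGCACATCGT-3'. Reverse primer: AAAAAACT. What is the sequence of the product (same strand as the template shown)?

The forward primer matches the template at positions 4–17.
The reverse primer's reverse complement is AGTTTTTT, which matches the template at positions 61–68.
The product is the template from position 4 through 68 (65 bp).

5'-CGCTCGCACATCGTCGTTCTTGTTCTGTCCGCTGGGTAATTCAGCCGTGATGAAGGAAGTTTTTT-3'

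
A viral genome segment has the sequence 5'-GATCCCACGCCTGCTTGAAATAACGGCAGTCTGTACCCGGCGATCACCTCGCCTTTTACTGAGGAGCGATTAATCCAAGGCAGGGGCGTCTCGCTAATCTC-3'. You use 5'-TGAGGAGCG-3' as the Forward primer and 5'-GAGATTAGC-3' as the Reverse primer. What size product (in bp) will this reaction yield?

The forward primer matches the template at positions 60–68.
Reverse complement of the reverse primer: GCTAATCTC. This occurs on the top strand at positions 93–101.
Amplicon spans positions 60–101: 42 bp.

42 bp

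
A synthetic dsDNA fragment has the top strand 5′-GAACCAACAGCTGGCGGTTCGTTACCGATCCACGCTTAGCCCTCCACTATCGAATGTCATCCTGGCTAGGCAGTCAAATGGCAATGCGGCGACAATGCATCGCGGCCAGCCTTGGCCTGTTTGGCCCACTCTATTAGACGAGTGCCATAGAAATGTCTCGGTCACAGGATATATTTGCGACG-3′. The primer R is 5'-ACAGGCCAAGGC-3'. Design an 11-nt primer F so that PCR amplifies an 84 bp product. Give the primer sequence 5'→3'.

5'-TAGCCCTCCAC-3'

The reverse primer's reverse complement GCCTTGGCCTGT matches the template at positions 109–120, so the product ends at position 120.
An 84 bp product then starts at position 120 − 84 + 1 = 37.
The forward primer is identical to the top strand there: TAGCCCTCCAC.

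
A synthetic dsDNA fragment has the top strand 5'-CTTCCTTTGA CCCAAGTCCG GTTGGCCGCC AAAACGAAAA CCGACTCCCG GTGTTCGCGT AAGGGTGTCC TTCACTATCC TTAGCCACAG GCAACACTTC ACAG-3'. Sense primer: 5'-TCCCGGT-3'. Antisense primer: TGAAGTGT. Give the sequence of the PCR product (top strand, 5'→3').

5'-TCCCGGTGTTCGCGTAAGGGTGTCCTTCACTATCCTTAGCCACAGGCAACACTTCA-3'

Scanning the template, TCCCGGT occurs at positions 46–52; this primer anneals to the bottom strand there with its 3' end pointing downstream.
Taking the reverse complement of TGAAGTGT gives ACACTTCA, found at positions 94–101 on the template; the primer anneals here to the top strand with its 3' end pointing upstream.
The product is the template from position 46 through 101 (56 bp).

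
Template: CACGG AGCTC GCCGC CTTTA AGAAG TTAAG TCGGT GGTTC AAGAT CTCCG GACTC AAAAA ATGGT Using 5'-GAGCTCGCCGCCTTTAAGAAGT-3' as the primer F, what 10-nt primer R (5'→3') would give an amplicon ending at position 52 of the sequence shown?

5'-TCCGGAGATC-3'

The forward primer binds at positions 5–26; the product's 3' end on the top strand is position 52.
The reverse primer anneals to the top strand over positions 43–52, i.e. to GATCTCCGGA.
Its sequence written 5'→3' is the reverse complement: TCCGGAGATC.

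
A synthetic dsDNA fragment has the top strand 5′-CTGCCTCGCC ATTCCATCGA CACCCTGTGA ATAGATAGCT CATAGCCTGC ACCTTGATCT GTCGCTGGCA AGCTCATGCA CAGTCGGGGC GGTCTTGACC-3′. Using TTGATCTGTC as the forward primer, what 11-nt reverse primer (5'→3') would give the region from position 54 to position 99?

5'-GTCAAGACCGC-3'

The product's 3' end on the top strand is position 99.
The reverse primer anneals to the top strand over positions 89–99, i.e. to GCGGTCTTGAC.
Its sequence written 5'→3' is the reverse complement: GTCAAGACCGC.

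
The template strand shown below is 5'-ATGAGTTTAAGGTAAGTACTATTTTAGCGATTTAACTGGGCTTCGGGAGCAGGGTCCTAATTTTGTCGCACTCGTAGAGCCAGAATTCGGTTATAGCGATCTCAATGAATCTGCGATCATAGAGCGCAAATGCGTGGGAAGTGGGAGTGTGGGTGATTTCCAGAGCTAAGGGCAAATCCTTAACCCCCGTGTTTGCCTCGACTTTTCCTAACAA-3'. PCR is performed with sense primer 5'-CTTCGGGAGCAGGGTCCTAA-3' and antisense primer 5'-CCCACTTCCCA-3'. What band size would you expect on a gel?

105 bp

Scanning the template, CTTCGGGAGCAGGGTCCTAA occurs at positions 41–60; this primer anneals to the bottom strand there with its 3' end pointing downstream.
The reverse primer's reverse complement is TGGGAAGTGGG, which matches the template at positions 135–145.
Amplicon spans positions 41–145: 105 bp.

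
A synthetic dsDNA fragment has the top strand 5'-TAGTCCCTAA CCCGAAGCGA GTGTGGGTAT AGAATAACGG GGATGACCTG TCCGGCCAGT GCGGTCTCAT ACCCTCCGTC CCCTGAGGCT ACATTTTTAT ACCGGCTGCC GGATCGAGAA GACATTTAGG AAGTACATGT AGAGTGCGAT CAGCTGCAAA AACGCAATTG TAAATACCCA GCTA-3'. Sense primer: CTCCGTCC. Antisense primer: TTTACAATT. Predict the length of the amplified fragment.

101 bp

Forward primer CTCCGTCC is found on the top strand at positions 74–81.
Taking the reverse complement of TTTACAATT gives AATTGTAAA, found at positions 166–174 on the template; the primer anneals here to the top strand with its 3' end pointing upstream.
Amplicon spans positions 74–174: 101 bp.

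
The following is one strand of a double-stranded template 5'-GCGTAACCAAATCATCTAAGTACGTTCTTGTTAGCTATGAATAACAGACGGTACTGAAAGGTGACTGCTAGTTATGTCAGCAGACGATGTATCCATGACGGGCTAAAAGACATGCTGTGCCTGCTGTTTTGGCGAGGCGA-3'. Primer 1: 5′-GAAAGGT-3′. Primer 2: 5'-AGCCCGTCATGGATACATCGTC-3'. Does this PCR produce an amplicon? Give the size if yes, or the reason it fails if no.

Yes — a 49 bp product.

Primer 1 (GAAAGGT) matches the top strand at positions 56–62; it acts as a forward primer.
Primer 2's reverse complement is GACGATGTATCCATGACGGGCT, matching the top strand at positions 83–104; it acts as a reverse primer.
The 3' ends face each other across positions 56–104, giving a 49 bp product.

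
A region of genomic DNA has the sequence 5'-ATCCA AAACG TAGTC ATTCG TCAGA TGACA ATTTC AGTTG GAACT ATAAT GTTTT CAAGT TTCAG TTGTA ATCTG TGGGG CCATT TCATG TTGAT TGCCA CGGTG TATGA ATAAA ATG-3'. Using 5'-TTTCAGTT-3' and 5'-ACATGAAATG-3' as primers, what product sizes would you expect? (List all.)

The forward primer TTTCAGTT matches the top strand at positions 32–39, 60–67.
The reverse primer's reverse complement is CATTTCATGT, matching at positions 82–91.
Each forward site pairs with the reverse site to give a product ending at position 91: sizes 60, 32 bp.

60 bp, 32 bp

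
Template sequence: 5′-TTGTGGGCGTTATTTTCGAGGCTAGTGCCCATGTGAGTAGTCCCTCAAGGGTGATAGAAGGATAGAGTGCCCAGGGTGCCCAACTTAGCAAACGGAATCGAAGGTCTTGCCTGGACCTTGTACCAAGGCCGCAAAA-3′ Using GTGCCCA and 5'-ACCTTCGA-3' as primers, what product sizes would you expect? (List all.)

The forward primer GTGCCCA matches the top strand at positions 25–31, 67–73, 76–82.
The reverse primer's reverse complement is TCGAAGGT, matching at positions 98–105.
Each forward site pairs with the reverse site to give a product ending at position 105: sizes 81, 39, 30 bp.

81 bp, 39 bp, 30 bp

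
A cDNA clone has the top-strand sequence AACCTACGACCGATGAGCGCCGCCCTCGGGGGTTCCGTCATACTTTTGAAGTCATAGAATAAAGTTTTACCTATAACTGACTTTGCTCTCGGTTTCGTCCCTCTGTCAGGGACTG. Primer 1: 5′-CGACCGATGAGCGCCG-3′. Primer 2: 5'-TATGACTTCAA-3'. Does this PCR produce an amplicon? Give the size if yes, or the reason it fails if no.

Primer 1 (CGACCGATGAGCGCCG) matches the top strand at positions 7–22; it acts as a forward primer.
Primer 2's reverse complement is TTGAAGTCATA, matching the top strand at positions 46–56; it acts as a reverse primer.
The 3' ends face each other across positions 7–56, giving a 50 bp product.

Yes — a 50 bp product.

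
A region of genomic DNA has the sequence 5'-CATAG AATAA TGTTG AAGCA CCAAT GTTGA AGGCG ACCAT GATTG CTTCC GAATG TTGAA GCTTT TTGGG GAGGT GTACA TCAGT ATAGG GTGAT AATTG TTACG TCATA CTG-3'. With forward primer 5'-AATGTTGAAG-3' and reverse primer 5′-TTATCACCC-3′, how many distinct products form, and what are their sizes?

Three products: 89 bp, 75 bp, 46 bp

The forward primer AATGTTGAAG matches the top strand at positions 9–18, 23–32, 52–61.
The reverse primer's reverse complement is GGGTGATAA, matching at positions 89–97.
Each forward site pairs with the reverse site to give a product ending at position 97: sizes 89, 75, 46 bp.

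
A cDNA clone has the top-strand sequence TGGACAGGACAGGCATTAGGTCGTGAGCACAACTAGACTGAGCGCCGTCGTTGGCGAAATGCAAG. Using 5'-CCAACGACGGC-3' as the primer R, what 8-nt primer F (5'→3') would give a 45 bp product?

The reverse primer's reverse complement GCCGTCGTTGG matches the template at positions 44–54, so the product ends at position 54.
A 45 bp product then starts at position 54 − 45 + 1 = 10.
The forward primer is identical to the top strand there: CAGGCATT.

5'-CAGGCATT-3'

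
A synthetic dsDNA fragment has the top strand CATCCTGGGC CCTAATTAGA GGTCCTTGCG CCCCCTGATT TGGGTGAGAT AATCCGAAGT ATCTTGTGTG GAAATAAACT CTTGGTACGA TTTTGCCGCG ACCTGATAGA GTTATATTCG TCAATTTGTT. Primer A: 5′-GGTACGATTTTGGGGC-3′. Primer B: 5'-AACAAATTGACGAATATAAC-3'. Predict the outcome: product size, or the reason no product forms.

No product — primer A has no binding site in the template.

Primer A (GGTACGATTTTGGGGC) does not match the top strand, and its reverse complement GCCCCAAAATCGTACC does not match either.
With no annealing site for primer A, no amplification occurs.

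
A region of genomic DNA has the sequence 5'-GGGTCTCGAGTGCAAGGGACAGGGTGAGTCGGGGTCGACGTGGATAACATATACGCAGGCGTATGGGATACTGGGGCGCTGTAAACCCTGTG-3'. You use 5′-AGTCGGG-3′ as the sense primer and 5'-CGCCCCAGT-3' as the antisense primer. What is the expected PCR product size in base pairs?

52 bp

Forward primer AGTCGGG is found on the top strand at positions 27–33.
The reverse primer's reverse complement is ACTGGGGCG, which matches the template at positions 70–78.
Product length = (reverse-primer end) − (forward-primer start) + 1 = 78 − 27 + 1 = 52 bp.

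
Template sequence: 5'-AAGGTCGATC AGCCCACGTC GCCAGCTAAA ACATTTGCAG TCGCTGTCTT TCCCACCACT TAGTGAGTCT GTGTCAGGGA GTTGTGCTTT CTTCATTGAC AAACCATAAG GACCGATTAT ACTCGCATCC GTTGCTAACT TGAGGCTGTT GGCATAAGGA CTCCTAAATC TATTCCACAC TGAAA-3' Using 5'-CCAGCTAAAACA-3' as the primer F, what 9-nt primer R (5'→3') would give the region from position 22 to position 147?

5'-AGCCTCAAG-3'

The product's 3' end on the top strand is position 147.
The reverse primer anneals to the top strand over positions 139–147, i.e. to CTTGAGGCT.
Its sequence written 5'→3' is the reverse complement: AGCCTCAAG.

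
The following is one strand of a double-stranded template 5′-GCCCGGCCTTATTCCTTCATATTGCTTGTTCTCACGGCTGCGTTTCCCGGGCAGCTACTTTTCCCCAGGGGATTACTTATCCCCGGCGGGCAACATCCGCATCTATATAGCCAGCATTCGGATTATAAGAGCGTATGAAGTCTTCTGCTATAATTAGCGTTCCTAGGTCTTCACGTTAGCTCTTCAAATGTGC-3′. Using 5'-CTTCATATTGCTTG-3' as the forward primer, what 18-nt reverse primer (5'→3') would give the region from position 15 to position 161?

5'-AACGCTAATTATAGCAGA-3'

The product's 3' end on the top strand is position 161.
The reverse primer anneals to the top strand over positions 144–161, i.e. to TCTGCTATAATTAGCGTT.
Its sequence written 5'→3' is the reverse complement: AACGCTAATTATAGCAGA.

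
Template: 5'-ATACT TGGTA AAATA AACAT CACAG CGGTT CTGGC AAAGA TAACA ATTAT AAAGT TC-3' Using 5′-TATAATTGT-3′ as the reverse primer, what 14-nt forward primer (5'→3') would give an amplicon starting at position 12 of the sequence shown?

5'-AATAAACATCACAG-3'

The reverse primer's reverse complement ACAATTATA matches the template at positions 43–51; the product starts at position 12.
The forward primer is identical to the top strand over positions 12–25: AATAAACATCACAG.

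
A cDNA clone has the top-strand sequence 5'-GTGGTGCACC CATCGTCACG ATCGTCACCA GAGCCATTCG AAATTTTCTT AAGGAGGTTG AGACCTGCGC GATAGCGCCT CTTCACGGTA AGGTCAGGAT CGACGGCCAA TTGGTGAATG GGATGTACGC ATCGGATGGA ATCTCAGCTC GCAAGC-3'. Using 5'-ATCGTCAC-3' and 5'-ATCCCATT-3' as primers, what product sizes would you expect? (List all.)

The forward primer ATCGTCAC matches the top strand at positions 12–19, 21–28.
The reverse primer's reverse complement is AATGGGAT, matching at positions 117–124.
Each forward site pairs with the reverse site to give a product ending at position 124: sizes 113, 104 bp.

113 bp, 104 bp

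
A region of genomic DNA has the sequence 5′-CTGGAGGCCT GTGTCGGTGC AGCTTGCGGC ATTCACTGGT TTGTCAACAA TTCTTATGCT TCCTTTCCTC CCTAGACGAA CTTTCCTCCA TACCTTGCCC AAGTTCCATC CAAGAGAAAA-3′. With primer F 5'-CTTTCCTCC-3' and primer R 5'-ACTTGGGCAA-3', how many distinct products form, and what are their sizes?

The forward primer CTTTCCTCC matches the top strand at positions 63–71, 81–89.
The reverse primer's reverse complement is TTGCCCAAGT, matching at positions 95–104.
Each forward site pairs with the reverse site to give a product ending at position 104: sizes 42, 24 bp.

Two products: 42 bp, 24 bp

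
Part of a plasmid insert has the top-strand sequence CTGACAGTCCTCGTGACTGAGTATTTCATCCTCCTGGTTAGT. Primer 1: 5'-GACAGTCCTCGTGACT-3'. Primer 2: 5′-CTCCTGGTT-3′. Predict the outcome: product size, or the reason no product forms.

Primer 1 (GACAGTCCTCGTGACT) matches the top strand at positions 3–18 (3' end points downstream).
Primer 2 (CTCCTGGTT) also matches the top strand directly, at positions 31–39 — its reverse complement AACCAGGAG is not present.
Both primers anneal to the bottom strand with 3' ends pointing the same way, so neither can prime synthesis back toward the other.

No product — both primers anneal to the same strand and extend in the same direction.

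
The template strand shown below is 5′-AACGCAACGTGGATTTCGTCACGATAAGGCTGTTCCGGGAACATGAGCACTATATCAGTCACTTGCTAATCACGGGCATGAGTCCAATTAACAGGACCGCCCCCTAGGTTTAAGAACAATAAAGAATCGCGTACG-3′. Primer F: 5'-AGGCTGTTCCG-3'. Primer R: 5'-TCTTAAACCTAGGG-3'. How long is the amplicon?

The forward primer matches the template at positions 27–37.
Reverse complement of the reverse primer: CCCTAGGTTTAAGA. This occurs on the top strand at positions 102–115.
Product length = (reverse-primer end) − (forward-primer start) + 1 = 115 − 27 + 1 = 89 bp.

89 bp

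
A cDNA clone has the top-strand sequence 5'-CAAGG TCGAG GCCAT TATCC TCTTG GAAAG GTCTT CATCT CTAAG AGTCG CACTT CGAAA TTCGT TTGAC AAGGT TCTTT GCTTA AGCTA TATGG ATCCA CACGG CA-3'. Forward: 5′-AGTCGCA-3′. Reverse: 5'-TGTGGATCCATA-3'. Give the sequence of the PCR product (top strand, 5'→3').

Forward primer AGTCGCA is found on the top strand at positions 46–52.
The reverse primer's reverse complement is TATGGATCCACA, which matches the template at positions 91–102.
The product is the template from position 46 through 102 (57 bp).

5'-AGTCGCACTTCGAAATTCGTTTGACAAGGTTCTTTGCTTAAGCTATATGGATCCACA-3'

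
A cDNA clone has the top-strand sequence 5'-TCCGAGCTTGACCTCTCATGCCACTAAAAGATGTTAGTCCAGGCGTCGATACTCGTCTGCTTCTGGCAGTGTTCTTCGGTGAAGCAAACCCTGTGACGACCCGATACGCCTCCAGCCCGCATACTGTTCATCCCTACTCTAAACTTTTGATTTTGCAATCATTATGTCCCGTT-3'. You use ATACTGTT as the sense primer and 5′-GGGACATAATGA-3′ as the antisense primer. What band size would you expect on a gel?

Scanning the template, ATACTGTT occurs at positions 121–128; this primer anneals to the bottom strand there with its 3' end pointing downstream.
The reverse primer's reverse complement is TCATTATGTCCC, which matches the template at positions 159–170.
Amplicon spans positions 121–170: 50 bp.

50 bp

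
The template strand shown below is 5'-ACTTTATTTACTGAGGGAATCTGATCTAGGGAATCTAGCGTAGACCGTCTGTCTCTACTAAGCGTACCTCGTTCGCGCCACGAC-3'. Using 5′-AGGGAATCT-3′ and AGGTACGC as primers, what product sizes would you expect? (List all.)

56 bp, 42 bp

The forward primer AGGGAATCT matches the top strand at positions 14–22, 28–36.
The reverse primer's reverse complement is GCGTACCT, matching at positions 62–69.
Each forward site pairs with the reverse site to give a product ending at position 69: sizes 56, 42 bp.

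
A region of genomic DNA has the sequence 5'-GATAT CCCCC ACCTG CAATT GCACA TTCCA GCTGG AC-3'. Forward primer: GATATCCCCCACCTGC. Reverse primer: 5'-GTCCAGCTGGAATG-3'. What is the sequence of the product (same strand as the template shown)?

Scanning the template, GATATCCCCCACCTGC occurs at positions 1–16; this primer anneals to the bottom strand there with its 3' end pointing downstream.
The reverse primer's reverse complement is CATTCCAGCTGGAC, which matches the template at positions 24–37.
The product is the template from position 1 through 37 (37 bp).

5'-GATATCCCCCACCTGCAATTGCACATTCCAGCTGGAC-3'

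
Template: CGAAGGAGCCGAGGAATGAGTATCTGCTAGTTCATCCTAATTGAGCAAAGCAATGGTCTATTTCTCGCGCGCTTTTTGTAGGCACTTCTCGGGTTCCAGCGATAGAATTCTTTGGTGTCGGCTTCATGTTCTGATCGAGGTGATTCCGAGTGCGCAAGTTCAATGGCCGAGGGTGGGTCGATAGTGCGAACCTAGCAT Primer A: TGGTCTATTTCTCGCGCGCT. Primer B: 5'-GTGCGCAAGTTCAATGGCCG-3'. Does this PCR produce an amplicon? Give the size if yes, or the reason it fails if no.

No product — both primers anneal to the same strand and extend in the same direction.

Primer A (TGGTCTATTTCTCGCGCGCT) matches the top strand at positions 54–73 (3' end points downstream).
Primer B (GTGCGCAAGTTCAATGGCCG) also matches the top strand directly, at positions 150–169 — its reverse complement CGGCCATTGAACTTGCGCAC is not present.
Both primers anneal to the bottom strand with 3' ends pointing the same way, so neither can prime synthesis back toward the other.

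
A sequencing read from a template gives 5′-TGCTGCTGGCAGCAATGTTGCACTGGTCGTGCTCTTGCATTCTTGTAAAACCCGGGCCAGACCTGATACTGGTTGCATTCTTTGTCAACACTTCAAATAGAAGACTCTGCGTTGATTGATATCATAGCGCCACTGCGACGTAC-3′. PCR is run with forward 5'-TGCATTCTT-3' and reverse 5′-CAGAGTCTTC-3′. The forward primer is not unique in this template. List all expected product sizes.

74 bp, 36 bp

The forward primer TGCATTCTT matches the top strand at positions 36–44, 74–82.
The reverse primer's reverse complement is GAAGACTCTG, matching at positions 100–109.
Each forward site pairs with the reverse site to give a product ending at position 109: sizes 74, 36 bp.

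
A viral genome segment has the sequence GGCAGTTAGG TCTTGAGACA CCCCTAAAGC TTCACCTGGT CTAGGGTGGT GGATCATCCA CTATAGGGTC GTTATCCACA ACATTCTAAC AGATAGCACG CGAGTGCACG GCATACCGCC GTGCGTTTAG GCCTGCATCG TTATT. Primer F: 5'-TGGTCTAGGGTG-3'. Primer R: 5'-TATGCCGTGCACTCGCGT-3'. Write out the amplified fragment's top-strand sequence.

5'-TGGTCTAGGGTGGTGGATCATCCACTATAGGGTCGTTATCCACAACATTCTAACAGATAGCACGCGAGTGCACGGCATA-3'

Scanning the template, TGGTCTAGGGTG occurs at positions 37–48; this primer anneals to the bottom strand there with its 3' end pointing downstream.
Taking the reverse complement of TATGCCGTGCACTCGCGT gives ACGCGAGTGCACGGCATA, found at positions 98–115 on the template; the primer anneals here to the top strand with its 3' end pointing upstream.
The product is the template from position 37 through 115 (79 bp).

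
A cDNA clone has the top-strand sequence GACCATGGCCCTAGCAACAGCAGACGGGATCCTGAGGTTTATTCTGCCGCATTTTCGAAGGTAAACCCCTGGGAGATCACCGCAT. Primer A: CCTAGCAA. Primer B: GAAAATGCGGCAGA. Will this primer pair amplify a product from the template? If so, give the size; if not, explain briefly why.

Primer A (CCTAGCAA) matches the top strand at positions 10–17; it acts as a forward primer.
Primer B's reverse complement is TCTGCCGCATTTTC, matching the top strand at positions 43–56; it acts as a reverse primer.
The 3' ends face each other across positions 10–56, giving a 47 bp product.

Yes — a 47 bp product.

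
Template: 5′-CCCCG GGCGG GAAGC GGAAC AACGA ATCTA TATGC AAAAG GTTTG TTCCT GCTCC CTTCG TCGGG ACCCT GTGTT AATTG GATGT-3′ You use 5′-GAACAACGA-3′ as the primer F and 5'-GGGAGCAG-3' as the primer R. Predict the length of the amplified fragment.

The forward primer matches the template at positions 17–25.
The reverse primer's reverse complement is CTGCTCCC, which matches the template at positions 49–56.
Product length = (reverse-primer end) − (forward-primer start) + 1 = 56 − 17 + 1 = 40 bp.

40 bp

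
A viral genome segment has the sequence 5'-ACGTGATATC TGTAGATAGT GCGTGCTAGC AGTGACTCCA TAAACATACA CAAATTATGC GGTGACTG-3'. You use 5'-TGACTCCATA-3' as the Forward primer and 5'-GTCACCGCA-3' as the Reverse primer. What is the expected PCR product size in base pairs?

34 bp

The forward primer matches the template at positions 33–42.
Reverse complement of the reverse primer: TGCGGTGAC. This occurs on the top strand at positions 58–66.
Amplicon spans positions 33–66: 34 bp.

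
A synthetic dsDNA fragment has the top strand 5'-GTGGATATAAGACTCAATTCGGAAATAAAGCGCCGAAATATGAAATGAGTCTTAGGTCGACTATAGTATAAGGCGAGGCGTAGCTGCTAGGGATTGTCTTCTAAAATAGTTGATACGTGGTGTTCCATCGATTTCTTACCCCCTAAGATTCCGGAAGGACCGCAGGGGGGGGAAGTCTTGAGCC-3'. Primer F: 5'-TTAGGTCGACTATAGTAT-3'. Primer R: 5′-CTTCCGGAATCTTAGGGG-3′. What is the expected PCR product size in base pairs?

106 bp

Scanning the template, TTAGGTCGACTATAGTAT occurs at positions 52–69; this primer anneals to the bottom strand there with its 3' end pointing downstream.
Reverse complement of the reverse primer: CCCCTAAGATTCCGGAAG. This occurs on the top strand at positions 140–157.
Amplicon spans positions 52–157: 106 bp.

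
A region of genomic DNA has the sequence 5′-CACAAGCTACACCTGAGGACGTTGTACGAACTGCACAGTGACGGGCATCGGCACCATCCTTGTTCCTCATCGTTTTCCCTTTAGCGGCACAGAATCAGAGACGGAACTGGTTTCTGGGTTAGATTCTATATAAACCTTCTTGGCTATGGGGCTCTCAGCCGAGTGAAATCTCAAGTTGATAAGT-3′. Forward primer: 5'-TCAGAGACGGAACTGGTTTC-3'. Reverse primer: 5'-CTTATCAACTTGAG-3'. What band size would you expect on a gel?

89 bp

Scanning the template, TCAGAGACGGAACTGGTTTC occurs at positions 95–114; this primer anneals to the bottom strand there with its 3' end pointing downstream.
Taking the reverse complement of CTTATCAACTTGAG gives CTCAAGTTGATAAG, found at positions 170–183 on the template; the primer anneals here to the top strand with its 3' end pointing upstream.
Product length = (reverse-primer end) − (forward-primer start) + 1 = 183 − 95 + 1 = 89 bp.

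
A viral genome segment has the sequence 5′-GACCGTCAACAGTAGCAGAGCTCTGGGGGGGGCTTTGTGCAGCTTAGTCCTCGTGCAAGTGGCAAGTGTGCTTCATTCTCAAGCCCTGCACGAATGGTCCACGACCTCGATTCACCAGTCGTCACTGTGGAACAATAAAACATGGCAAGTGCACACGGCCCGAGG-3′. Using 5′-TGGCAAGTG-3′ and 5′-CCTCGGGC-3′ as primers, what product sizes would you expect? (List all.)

106 bp, 23 bp

The forward primer TGGCAAGTG matches the top strand at positions 60–68, 143–151.
The reverse primer's reverse complement is GCCCGAGG, matching at positions 158–165.
Each forward site pairs with the reverse site to give a product ending at position 165: sizes 106, 23 bp.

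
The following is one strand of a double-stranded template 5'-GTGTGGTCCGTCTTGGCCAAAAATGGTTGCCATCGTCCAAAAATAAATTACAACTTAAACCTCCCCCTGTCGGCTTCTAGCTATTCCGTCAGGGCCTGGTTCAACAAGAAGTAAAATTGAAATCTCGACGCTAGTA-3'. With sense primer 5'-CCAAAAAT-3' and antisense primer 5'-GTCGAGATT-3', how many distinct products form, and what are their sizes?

Two products: 113 bp, 93 bp

The forward primer CCAAAAAT matches the top strand at positions 17–24, 37–44.
The reverse primer's reverse complement is AATCTCGAC, matching at positions 121–129.
Each forward site pairs with the reverse site to give a product ending at position 129: sizes 113, 93 bp.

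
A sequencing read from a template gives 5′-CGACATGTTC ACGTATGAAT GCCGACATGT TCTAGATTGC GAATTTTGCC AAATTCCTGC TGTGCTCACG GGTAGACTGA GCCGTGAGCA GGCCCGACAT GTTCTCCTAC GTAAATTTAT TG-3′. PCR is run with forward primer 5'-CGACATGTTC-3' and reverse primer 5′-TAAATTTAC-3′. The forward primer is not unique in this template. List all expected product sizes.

The forward primer CGACATGTTC matches the top strand at positions 1–10, 23–32, 95–104.
The reverse primer's reverse complement is GTAAATTTA, matching at positions 111–119.
Each forward site pairs with the reverse site to give a product ending at position 119: sizes 119, 97, 25 bp.

119 bp, 97 bp, 25 bp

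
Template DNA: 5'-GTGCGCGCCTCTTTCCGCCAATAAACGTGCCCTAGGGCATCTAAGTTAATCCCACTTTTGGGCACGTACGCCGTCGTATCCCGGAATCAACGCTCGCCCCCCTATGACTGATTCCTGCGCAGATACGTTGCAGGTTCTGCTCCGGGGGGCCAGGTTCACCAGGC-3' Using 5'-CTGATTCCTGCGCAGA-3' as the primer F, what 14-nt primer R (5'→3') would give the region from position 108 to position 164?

The product's 3' end on the top strand is position 164.
The reverse primer anneals to the top strand over positions 151–164, i.e. to CAGGTTCACCAGGC.
Its sequence written 5'→3' is the reverse complement: GCCTGGTGAACCTG.

5'-GCCTGGTGAACCTG-3'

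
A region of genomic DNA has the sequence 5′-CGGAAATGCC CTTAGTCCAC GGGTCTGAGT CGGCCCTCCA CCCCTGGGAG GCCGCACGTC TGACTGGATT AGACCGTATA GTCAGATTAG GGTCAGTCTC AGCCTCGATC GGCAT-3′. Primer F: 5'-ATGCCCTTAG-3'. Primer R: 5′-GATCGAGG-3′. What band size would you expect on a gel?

105 bp

Forward primer ATGCCCTTAG is found on the top strand at positions 6–15.
The reverse primer's reverse complement is CCTCGATC, which matches the template at positions 103–110.
The product runs from position 6 to position 110, so its length is 110 − 6 + 1 = 105 bp.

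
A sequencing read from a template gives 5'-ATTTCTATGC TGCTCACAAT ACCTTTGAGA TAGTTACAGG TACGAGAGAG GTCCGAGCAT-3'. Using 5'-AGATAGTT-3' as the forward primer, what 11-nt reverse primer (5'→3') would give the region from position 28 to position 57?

The product's 3' end on the top strand is position 57.
The reverse primer anneals to the top strand over positions 47–57, i.e. to AGAGGTCCGAG.
Its sequence written 5'→3' is the reverse complement: CTCGGACCTCT.

5'-CTCGGACCTCT-3'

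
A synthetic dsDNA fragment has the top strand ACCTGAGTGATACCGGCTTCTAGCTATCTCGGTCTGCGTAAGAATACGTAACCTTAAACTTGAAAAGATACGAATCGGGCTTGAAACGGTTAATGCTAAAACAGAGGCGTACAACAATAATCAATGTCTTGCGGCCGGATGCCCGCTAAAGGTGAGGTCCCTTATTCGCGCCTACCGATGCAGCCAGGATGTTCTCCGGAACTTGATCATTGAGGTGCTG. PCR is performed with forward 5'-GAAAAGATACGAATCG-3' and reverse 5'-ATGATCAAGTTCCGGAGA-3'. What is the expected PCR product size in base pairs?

149 bp

Forward primer GAAAAGATACGAATCG is found on the top strand at positions 62–77.
Reverse complement of the reverse primer: TCTCCGGAACTTGATCAT. This occurs on the top strand at positions 193–210.
The product runs from position 62 to position 210, so its length is 210 − 62 + 1 = 149 bp.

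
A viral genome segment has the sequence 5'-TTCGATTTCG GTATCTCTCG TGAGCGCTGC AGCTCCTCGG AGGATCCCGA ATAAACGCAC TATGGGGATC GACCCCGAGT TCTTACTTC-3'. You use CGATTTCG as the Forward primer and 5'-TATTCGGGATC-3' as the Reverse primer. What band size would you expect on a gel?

Forward primer CGATTTCG is found on the top strand at positions 3–10.
The reverse primer's reverse complement is GATCCCGAATA, which matches the template at positions 43–53.
Amplicon spans positions 3–53: 51 bp.

51 bp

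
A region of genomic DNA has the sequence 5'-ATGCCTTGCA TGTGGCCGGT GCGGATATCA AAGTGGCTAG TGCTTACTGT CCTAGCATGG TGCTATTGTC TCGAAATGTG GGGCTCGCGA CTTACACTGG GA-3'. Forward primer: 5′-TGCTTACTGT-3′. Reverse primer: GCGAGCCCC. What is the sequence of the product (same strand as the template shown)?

5'-TGCTTACTGTCCTAGCATGGTGCTATTGTCTCGAAATGTGGGGCTCGC-3'

The forward primer matches the template at positions 41–50.
Reverse complement of the reverse primer: GGGGCTCGC. This occurs on the top strand at positions 80–88.
The product is the template from position 41 through 88 (48 bp).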